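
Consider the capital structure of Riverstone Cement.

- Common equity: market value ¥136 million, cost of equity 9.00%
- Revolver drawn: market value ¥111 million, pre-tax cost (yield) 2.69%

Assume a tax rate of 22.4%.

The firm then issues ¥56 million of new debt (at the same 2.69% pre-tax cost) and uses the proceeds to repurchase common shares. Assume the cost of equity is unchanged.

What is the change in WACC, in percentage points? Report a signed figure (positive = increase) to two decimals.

Current WACC:
Total capital V = 136 + 111 = 247.
Equity: weight = 136/247 = 0.5506; cost = 9%.
Revolver drawn: weight = 111/247 = 0.4494; after-tax cost = 2.69% × (1 − 22.4%) = 2.0874%.
WACC = 0.5506 × 9.0000% + 0.4494 × 2.0874% = 5.8935%.
After the change:
Total capital V = 80 + 167 = 247.
Equity: weight = 80/247 = 0.3239; cost = 9%.
Revolver drawn: weight = 167/247 = 0.6761; after-tax cost = 2.69% × (1 − 22.4%) = 2.0874%.
WACC = 0.3239 × 9.0000% + 0.6761 × 2.0874% = 4.3263%.
Change in WACC = 4.3263% − 5.8935% = -1.5672 pp.

-1.57 pp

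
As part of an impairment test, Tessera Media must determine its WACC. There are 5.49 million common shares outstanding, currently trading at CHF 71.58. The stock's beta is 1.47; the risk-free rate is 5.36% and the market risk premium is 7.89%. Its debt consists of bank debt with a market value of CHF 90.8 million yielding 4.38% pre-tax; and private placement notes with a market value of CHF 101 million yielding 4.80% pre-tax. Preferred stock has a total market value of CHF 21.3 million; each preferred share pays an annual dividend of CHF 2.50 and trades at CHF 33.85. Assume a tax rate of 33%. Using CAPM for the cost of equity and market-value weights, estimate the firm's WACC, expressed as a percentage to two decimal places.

12.23%

Cost of equity via CAPM: Re = 5.36% + 1.47 × 7.89% = 16.9583%.
Cost of preferred: Rp = 2.5 / 33.85 = 7.3855%.
Market value of equity E = 71.58 × 5.49m = 392.9742m.
Total capital V = 392.9742 + 21.3 + 90.8 + 101 = 606.0742.
Equity: weight = 392.9742/606.0742 = 0.6484; cost = 16.9583%.
Preferred: weight = 21.3/606.0742 = 0.0351; cost = 7.3855%.
Bank debt: weight = 90.8/606.0742 = 0.1498; after-tax cost = 4.38% × (1 − 33%) = 2.9346%.
Private placement notes: weight = 101/606.0742 = 0.1666; after-tax cost = 4.8% × (1 − 33%) = 3.2160%.
WACC = 0.6484 × 16.9583% + 0.0351 × 7.3855% + 0.1498 × 2.9346% + 0.1666 × 3.2160% = 12.2308%.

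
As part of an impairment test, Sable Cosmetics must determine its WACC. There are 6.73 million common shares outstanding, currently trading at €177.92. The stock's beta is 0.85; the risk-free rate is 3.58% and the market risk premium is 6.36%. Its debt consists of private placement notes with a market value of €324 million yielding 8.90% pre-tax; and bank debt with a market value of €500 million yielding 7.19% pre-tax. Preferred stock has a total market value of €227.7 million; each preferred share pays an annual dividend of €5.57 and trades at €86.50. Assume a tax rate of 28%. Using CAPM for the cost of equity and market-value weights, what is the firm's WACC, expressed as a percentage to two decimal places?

7.51%

Cost of equity via CAPM: Re = 3.58% + 0.85 × 6.36% = 8.9860%.
Cost of preferred: Rp = 5.57 / 86.5 = 6.4393%.
Market value of equity E = 177.92 × 6.73m = 1197.4016m.
Total capital V = 1197.4016 + 227.7 + 324 + 500 = 2249.1016.
Equity: weight = 1197.4016/2249.1016 = 0.5324; cost = 8.986%.
Preferred: weight = 227.7/2249.1016 = 0.1012; cost = 6.4393%.
Private placement notes: weight = 324/2249.1016 = 0.1441; after-tax cost = 8.9% × (1 − 28%) = 6.4080%.
Bank debt: weight = 500/2249.1016 = 0.2223; after-tax cost = 7.19% × (1 − 28%) = 5.1768%.
WACC = 0.5324 × 8.9860% + 0.1012 × 6.4393% + 0.1441 × 6.4080% + 0.2223 × 5.1768% = 7.5100%.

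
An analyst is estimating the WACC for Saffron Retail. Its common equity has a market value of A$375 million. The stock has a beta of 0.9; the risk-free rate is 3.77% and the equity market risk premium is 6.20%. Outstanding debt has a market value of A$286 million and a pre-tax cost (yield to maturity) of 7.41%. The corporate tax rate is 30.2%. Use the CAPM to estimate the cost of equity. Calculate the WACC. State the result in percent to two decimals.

Cost of equity via CAPM: Re = 3.77% + 0.9 × 6.2% = 9.3500%.
Total capital V = 375 + 286 = 661.
Equity: weight = 375/661 = 0.5673; cost = 9.35%.
Debt: weight = 286/661 = 0.4327; after-tax cost = 7.41% × (1 − 30.2%) = 5.1722%.
WACC = 0.5673 × 9.3500% + 0.4327 × 5.1722% = 7.5424%.

7.54%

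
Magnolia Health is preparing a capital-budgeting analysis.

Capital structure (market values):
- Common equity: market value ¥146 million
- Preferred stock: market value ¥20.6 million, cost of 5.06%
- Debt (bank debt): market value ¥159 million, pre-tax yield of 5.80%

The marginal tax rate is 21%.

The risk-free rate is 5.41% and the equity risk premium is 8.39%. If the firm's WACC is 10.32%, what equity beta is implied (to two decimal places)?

Total capital V = 146 + 20.6 + 159 = 325.6.
Equity weight = 146/325.6 = 0.4484.
Preferred weight = 20.6/325.6 = 0.0633.
Bank debt weight = 159/325.6 = 0.4883.
Debt contribution = 0.4883 × 5.8% × (1 − 21%) = 2.2375%.
Preferred contribution = 0.0633 × 5.06% = 0.3201%.
Required equity contribution = 10.32% − 2.5577% = 7.7623%  ⇒  Re = 17.3111%.
CAPM: 17.3111% = 5.41% + β × 8.39%  ⇒  β = 1.4185.

1.42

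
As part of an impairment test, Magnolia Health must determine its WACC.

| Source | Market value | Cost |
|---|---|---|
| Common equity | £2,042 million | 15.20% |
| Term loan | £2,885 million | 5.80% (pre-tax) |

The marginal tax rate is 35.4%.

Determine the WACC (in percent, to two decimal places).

Total capital V = 2042 + 2885 = 4927.
Equity: weight = 2042/4927 = 0.4145; cost = 15.2%.
Term loan: weight = 2885/4927 = 0.5855; after-tax cost = 5.8% × (1 − 35.4%) = 3.7468%.
WACC = 0.4145 × 15.2000% + 0.5855 × 3.7468% = 8.4936%.

8.49%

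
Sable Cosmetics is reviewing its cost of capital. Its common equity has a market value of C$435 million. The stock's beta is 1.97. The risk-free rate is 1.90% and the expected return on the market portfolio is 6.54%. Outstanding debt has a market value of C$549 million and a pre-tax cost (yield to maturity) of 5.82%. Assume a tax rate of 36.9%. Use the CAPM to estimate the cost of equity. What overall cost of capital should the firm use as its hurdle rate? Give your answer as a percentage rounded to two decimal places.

Market risk premium = 6.54% − 1.9% = 4.64%.
Cost of equity via CAPM: Re = 1.9% + 1.97 × 4.64% = 11.0408%.
Total capital V = 435 + 549 = 984.
Equity: weight = 435/984 = 0.4421; cost = 11.0408%.
Debt: weight = 549/984 = 0.5579; after-tax cost = 5.82% × (1 − 36.9%) = 3.6724%.
WACC = 0.4421 × 11.0408% + 0.5579 × 3.6724% = 6.9298%.

6.93%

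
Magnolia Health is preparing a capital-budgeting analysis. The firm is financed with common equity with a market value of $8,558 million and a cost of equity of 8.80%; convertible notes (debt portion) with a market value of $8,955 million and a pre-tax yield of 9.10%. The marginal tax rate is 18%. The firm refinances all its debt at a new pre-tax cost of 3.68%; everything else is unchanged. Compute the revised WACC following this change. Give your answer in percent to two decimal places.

5.84%

After the change:
Total capital V = 8558 + 8955 = 17513.
Equity: weight = 8558/17513 = 0.4887; cost = 8.8%.
Convertible notes (debt portion): weight = 8955/17513 = 0.5113; after-tax cost = 3.68% × (1 − 18%) = 3.0176%.
WACC = 0.4887 × 8.8000% + 0.5113 × 3.0176% = 5.8433%.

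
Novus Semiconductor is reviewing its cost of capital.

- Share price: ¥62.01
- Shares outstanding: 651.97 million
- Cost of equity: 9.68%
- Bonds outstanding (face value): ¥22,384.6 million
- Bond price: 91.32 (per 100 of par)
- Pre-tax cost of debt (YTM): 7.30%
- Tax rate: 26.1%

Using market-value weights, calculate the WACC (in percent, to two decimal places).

8.24%

Market value of equity E = 62.01 × 651.97m = 40428.6597m. Market value of debt D = 22384.6m × 91.32/100 = 20441.61672m.
Total capital V = 40428.6597 + 20441.61672 = 60870.27642.
Equity: weight = 40428.6597/60870.27642 = 0.6642; cost = 9.68%.
Bonds outstanding: weight = 20441.61672/60870.27642 = 0.3358; after-tax cost = 7.3% × (1 − 26.1%) = 5.3947%.
WACC = 0.6642 × 9.6800% + 0.3358 × 5.3947% = 8.2409%.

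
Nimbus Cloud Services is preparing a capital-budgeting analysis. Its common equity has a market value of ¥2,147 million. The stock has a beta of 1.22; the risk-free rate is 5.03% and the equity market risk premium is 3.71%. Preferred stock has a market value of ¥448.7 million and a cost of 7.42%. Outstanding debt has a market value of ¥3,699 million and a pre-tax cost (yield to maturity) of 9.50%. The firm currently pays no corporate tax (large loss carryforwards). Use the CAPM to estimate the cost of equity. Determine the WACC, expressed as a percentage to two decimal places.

Cost of equity via CAPM: Re = 5.03% + 1.22 × 3.71% = 9.5562%.
Total capital V = 2147 + 448.7 + 3699 = 6294.7.
Equity: weight = 2147/6294.7 = 0.3411; cost = 9.5562%.
Preferred: weight = 448.7/6294.7 = 0.0713; cost = 7.42%.
Debt: weight = 3699/6294.7 = 0.5876; after-tax cost = 9.5% × (1 − 0%) = 9.5000%.
WACC = 0.3411 × 9.5562% + 0.0713 × 7.4200% + 0.5876 × 9.5000% = 9.3709%.

9.37%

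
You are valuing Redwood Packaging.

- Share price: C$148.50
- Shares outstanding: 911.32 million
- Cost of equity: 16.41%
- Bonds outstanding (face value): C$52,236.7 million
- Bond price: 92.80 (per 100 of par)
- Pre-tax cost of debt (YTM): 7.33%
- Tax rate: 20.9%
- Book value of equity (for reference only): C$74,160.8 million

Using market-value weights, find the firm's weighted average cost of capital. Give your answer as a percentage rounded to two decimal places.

Market value of equity E = 148.5 × 911.32m = 135331.02m. Market value of debt D = 52236.7m × 92.8/100 = 48475.6576m.
Total capital V = 135331.02 + 48475.6576 = 183806.6776.
Equity: weight = 135331.02/183806.6776 = 0.7363; cost = 16.41%.
Bonds outstanding: weight = 48475.6576/183806.6776 = 0.2637; after-tax cost = 7.33% × (1 − 20.9%) = 5.7980%.
WACC = 0.7363 × 16.4100% + 0.2637 × 5.7980% = 13.6113%.

13.61%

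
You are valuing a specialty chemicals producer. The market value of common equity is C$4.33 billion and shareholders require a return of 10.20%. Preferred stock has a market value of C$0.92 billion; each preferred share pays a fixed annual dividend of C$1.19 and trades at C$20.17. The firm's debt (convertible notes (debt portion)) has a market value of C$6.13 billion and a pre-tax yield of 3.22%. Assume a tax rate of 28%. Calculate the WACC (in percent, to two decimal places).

5.61%

Cost of preferred: Rp = 1.19 / 20.17 = 5.8999%.
Total capital V = 4.33 + 0.92 + 6.13 = 11.38.
Equity: weight = 4.33/11.38 = 0.3805; cost = 10.2%.
Preferred: weight = 0.92/11.38 = 0.0808; cost = 5.8999%.
Convertible notes (debt portion): weight = 6.13/11.38 = 0.5387; after-tax cost = 3.22% × (1 − 28%) = 2.3184%.
WACC = 0.3805 × 10.2000% + 0.0808 × 5.8999% + 0.5387 × 2.3184% = 5.6068%.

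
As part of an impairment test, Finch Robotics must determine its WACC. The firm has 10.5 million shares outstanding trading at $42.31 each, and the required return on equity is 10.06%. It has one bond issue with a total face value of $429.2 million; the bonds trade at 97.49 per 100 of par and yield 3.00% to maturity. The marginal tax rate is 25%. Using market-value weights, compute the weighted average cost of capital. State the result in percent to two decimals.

6.27%

Market value of equity E = 42.31 × 10.5m = 444.255m. Market value of debt D = 429.2m × 97.49/100 = 418.42708m.
Total capital V = 444.255 + 418.42708 = 862.68208.
Equity: weight = 444.255/862.68208 = 0.5150; cost = 10.06%.
Bonds outstanding: weight = 418.42708/862.68208 = 0.4850; after-tax cost = 3% × (1 − 25%) = 2.2500%.
WACC = 0.5150 × 10.0600% + 0.4850 × 2.2500% = 6.2719%.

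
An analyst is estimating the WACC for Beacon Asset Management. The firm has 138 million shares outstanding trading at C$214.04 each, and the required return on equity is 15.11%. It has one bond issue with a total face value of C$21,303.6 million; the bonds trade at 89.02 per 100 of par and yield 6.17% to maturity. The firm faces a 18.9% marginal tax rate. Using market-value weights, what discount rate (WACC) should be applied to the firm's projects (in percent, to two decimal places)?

Market value of equity E = 214.04 × 138m = 29537.52m. Market value of debt D = 21303.6m × 89.02/100 = 18964.46472m.
Total capital V = 29537.52 + 18964.46472 = 48501.98472.
Equity: weight = 29537.52/48501.98472 = 0.6090; cost = 15.11%.
Bonds outstanding: weight = 18964.46472/48501.98472 = 0.3910; after-tax cost = 6.17% × (1 − 18.9%) = 5.0039%.
WACC = 0.6090 × 15.1100% + 0.3910 × 5.0039% = 11.1585%.

11.16%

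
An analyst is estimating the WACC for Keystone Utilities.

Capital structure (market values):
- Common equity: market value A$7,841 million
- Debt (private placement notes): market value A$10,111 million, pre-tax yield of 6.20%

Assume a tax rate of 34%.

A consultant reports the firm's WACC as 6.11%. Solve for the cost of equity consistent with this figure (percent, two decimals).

Total capital V = 7841 + 10111 = 17952.
Equity weight = 7841/17952 = 0.4368.
Private placement notes weight = 10111/17952 = 0.5632.
Debt contribution = 0.5632 × 6.2% × (1 − 34%) = 2.3047%.
Required equity contribution = 6.11% − 2.3047% = 3.8053%.
Re = 3.8053% / 0.4368 = 8.7122%.

8.71%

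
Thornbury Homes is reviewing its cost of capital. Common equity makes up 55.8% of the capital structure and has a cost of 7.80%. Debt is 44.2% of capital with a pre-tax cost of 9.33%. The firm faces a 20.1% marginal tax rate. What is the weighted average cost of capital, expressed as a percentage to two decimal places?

7.65%

After-tax cost of debt = 9.33% × (1 − 20.1%) = 7.4547%.
WACC = 0.558 × 7.8000% + 0.442 × 7.4547% = 7.6474%.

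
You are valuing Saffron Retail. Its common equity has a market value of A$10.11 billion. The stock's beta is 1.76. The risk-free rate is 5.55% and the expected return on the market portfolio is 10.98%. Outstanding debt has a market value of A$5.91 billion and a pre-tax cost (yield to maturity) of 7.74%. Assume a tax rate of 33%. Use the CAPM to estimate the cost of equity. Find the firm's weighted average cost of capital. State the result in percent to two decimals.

11.45%

Market risk premium = 10.98% − 5.55% = 5.43%.
Cost of equity via CAPM: Re = 5.55% + 1.76 × 5.43% = 15.1068%.
Total capital V = 10.11 + 5.91 = 16.02.
Equity: weight = 10.11/16.02 = 0.6311; cost = 15.1068%.
Debt: weight = 5.91/16.02 = 0.3689; after-tax cost = 7.74% × (1 − 33%) = 5.1858%.
WACC = 0.6311 × 15.1068% + 0.3689 × 5.1858% = 11.4468%.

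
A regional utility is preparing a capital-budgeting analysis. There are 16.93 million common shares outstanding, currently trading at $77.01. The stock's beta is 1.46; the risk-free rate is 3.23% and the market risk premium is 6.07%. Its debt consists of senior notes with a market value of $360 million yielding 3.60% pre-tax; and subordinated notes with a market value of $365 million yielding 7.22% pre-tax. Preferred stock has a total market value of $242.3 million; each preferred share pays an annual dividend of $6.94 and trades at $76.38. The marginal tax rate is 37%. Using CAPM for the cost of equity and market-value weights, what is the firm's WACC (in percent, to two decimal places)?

Cost of equity via CAPM: Re = 3.23% + 1.46 × 6.07% = 12.0922%.
Cost of preferred: Rp = 6.94 / 76.38 = 9.0861%.
Market value of equity E = 77.01 × 16.93m = 1303.7793m.
Total capital V = 1303.7793 + 242.3 + 360 + 365 = 2271.0793.
Equity: weight = 1303.7793/2271.0793 = 0.5741; cost = 12.0922%.
Preferred: weight = 242.3/2271.0793 = 0.1067; cost = 9.0861%.
Senior notes: weight = 360/2271.0793 = 0.1585; after-tax cost = 3.6% × (1 − 37%) = 2.2680%.
Subordinated notes: weight = 365/2271.0793 = 0.1607; after-tax cost = 7.22% × (1 − 37%) = 4.5486%.
WACC = 0.5741 × 12.0922% + 0.1067 × 9.0861% + 0.1585 × 2.2680% + 0.1607 × 4.5486% = 9.0018%.

9.00%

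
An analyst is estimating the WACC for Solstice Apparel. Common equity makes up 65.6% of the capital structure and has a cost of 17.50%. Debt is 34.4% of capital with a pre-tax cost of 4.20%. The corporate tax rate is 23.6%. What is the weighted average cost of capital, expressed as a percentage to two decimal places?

After-tax cost of debt = 4.2% × (1 − 23.6%) = 3.2088%.
WACC = 0.656 × 17.5000% + 0.344 × 3.2088% = 12.5838%.

12.58%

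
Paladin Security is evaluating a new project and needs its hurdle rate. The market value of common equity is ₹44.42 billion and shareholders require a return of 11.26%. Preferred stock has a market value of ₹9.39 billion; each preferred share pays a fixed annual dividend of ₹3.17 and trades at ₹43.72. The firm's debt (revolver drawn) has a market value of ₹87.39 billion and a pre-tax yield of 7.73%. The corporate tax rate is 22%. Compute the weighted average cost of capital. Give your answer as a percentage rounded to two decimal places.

7.76%

Cost of preferred: Rp = 3.17 / 43.72 = 7.2507%.
Total capital V = 44.42 + 9.39 + 87.39 = 141.2.
Equity: weight = 44.42/141.2 = 0.3146; cost = 11.26%.
Preferred: weight = 9.39/141.2 = 0.0665; cost = 7.2507%.
Revolver drawn: weight = 87.39/141.2 = 0.6189; after-tax cost = 7.73% × (1 − 22%) = 6.0294%.
WACC = 0.3146 × 11.2600% + 0.0665 × 7.2507% + 0.6189 × 6.0294% = 7.7561%.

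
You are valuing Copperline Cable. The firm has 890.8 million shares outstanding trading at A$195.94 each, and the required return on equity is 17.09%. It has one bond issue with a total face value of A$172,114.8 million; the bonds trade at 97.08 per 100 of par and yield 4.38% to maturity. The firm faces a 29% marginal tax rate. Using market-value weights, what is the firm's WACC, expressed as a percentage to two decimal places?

10.25%

Market value of equity E = 195.94 × 890.8m = 174543.352m. Market value of debt D = 172114.8m × 97.08/100 = 167089.04784m.
Total capital V = 174543.352 + 167089.04784 = 341632.39984.
Equity: weight = 174543.352/341632.39984 = 0.5109; cost = 17.09%.
Bonds outstanding: weight = 167089.04784/341632.39984 = 0.4891; after-tax cost = 4.38% × (1 − 29%) = 3.1098%.
WACC = 0.5109 × 17.0900% + 0.4891 × 3.1098% = 10.2524%.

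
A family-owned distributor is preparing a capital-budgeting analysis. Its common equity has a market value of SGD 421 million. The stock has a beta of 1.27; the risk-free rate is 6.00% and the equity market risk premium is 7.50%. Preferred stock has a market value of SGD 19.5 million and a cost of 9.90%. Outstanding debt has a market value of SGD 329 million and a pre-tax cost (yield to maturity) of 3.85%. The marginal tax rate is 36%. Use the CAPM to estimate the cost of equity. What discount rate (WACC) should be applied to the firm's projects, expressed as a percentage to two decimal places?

Cost of equity via CAPM: Re = 6.0% + 1.27 × 7.5% = 15.5250%.
Total capital V = 421 + 19.5 + 329 = 769.5.
Equity: weight = 421/769.5 = 0.5471; cost = 15.525%.
Preferred: weight = 19.5/769.5 = 0.0253; cost = 9.9%.
Debt: weight = 329/769.5 = 0.4276; after-tax cost = 3.85% × (1 − 36%) = 2.4640%.
WACC = 0.5471 × 15.5250% + 0.0253 × 9.9000% + 0.4276 × 2.4640% = 9.7982%.

9.80%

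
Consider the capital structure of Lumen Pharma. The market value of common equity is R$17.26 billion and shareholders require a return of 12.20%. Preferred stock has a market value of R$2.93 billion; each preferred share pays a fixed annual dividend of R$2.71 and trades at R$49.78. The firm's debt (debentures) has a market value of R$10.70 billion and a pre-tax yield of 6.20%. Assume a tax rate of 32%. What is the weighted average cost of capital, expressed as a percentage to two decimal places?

8.79%

Cost of preferred: Rp = 2.71 / 49.78 = 5.4440%.
Total capital V = 17.26 + 2.93 + 10.7 = 30.89.
Equity: weight = 17.26/30.89 = 0.5588; cost = 12.2%.
Preferred: weight = 2.93/30.89 = 0.0949; cost = 5.444%.
Debentures: weight = 10.7/30.89 = 0.3464; after-tax cost = 6.2% × (1 − 32%) = 4.2160%.
WACC = 0.5588 × 12.2000% + 0.0949 × 5.4440% + 0.3464 × 4.2160% = 8.7936%.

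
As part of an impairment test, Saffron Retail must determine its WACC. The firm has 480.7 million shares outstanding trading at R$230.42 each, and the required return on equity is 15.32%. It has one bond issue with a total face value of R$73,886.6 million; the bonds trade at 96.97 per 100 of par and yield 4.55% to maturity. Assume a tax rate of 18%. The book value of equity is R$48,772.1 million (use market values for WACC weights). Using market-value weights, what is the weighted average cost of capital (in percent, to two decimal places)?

Market value of equity E = 230.42 × 480.7m = 110762.894m. Market value of debt D = 73886.6m × 96.97/100 = 71647.83602m.
Total capital V = 110762.894 + 71647.83602 = 182410.73002.
Equity: weight = 110762.894/182410.73002 = 0.6072; cost = 15.32%.
Bonds outstanding: weight = 71647.83602/182410.73002 = 0.3928; after-tax cost = 4.55% × (1 − 18%) = 3.7310%.
WACC = 0.6072 × 15.3200% + 0.3928 × 3.7310% = 10.7680%.

10.77%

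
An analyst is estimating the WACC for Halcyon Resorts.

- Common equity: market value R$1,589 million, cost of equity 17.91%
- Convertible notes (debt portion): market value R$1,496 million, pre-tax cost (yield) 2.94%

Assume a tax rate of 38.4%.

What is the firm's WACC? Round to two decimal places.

10.10%

Total capital V = 1589 + 1496 = 3085.
Equity: weight = 1589/3085 = 0.5151; cost = 17.91%.
Convertible notes (debt portion): weight = 1496/3085 = 0.4849; after-tax cost = 2.94% × (1 − 38.4%) = 1.8110%.
WACC = 0.5151 × 17.9100% + 0.4849 × 1.8110% = 10.1032%.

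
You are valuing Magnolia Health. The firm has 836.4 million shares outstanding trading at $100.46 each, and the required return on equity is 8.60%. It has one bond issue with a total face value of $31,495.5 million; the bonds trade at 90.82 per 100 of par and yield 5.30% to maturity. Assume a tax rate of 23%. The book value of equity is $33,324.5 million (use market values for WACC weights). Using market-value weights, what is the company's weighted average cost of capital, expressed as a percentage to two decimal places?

7.45%

Market value of equity E = 100.46 × 836.4m = 84024.744m. Market value of debt D = 31495.5m × 90.82/100 = 28604.2131m.
Total capital V = 84024.744 + 28604.2131 = 112628.9571.
Equity: weight = 84024.744/112628.9571 = 0.7460; cost = 8.6%.
Bonds outstanding: weight = 28604.2131/112628.9571 = 0.2540; after-tax cost = 5.3% × (1 − 23%) = 4.0810%.
WACC = 0.7460 × 8.6000% + 0.2540 × 4.0810% = 7.4523%.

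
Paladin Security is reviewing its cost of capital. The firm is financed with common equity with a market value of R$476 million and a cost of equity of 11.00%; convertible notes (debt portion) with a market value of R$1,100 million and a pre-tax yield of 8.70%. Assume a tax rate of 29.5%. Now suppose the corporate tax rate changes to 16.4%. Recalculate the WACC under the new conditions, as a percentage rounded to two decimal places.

8.40%

After the change:
Total capital V = 476 + 1100 = 1576.
Equity: weight = 476/1576 = 0.3020; cost = 11%.
Convertible notes (debt portion): weight = 1100/1576 = 0.6980; after-tax cost = 8.7% × (1 − 16.4%) = 7.2732%.
WACC = 0.3020 × 11.0000% + 0.6980 × 7.2732% = 8.3988%.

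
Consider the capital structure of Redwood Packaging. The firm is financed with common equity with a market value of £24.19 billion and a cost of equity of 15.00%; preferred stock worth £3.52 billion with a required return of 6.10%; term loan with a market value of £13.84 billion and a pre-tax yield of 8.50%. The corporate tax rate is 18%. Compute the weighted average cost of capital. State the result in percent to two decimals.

11.57%

Total capital V = 24.19 + 3.52 + 13.84 = 41.55.
Equity: weight = 24.19/41.55 = 0.5822; cost = 15%.
Preferred: weight = 3.52/41.55 = 0.0847; cost = 6.1%.
Term loan: weight = 13.84/41.55 = 0.3331; after-tax cost = 8.5% × (1 − 18%) = 6.9700%.
WACC = 0.5822 × 15.0000% + 0.0847 × 6.1000% + 0.3331 × 6.9700% = 11.5713%.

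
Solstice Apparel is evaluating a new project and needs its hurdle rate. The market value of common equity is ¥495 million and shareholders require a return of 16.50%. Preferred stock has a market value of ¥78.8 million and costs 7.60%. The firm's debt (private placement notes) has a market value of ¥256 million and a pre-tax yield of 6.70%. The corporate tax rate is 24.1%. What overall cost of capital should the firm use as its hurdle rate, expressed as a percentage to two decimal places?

Total capital V = 495 + 78.8 + 256 = 829.8.
Equity: weight = 495/829.8 = 0.5965; cost = 16.5%.
Preferred: weight = 78.8/829.8 = 0.0950; cost = 7.6%.
Private placement notes: weight = 256/829.8 = 0.3085; after-tax cost = 6.7% × (1 − 24.1%) = 5.0853%.
WACC = 0.5965 × 16.5000% + 0.0950 × 7.6000% + 0.3085 × 5.0853% = 12.1333%.

12.13%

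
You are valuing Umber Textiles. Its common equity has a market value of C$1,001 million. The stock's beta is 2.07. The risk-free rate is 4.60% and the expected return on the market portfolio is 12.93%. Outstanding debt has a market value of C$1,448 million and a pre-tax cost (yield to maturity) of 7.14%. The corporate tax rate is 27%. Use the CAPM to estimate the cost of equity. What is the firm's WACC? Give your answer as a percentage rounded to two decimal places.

12.01%

Market risk premium = 12.93% − 4.6% = 8.33%.
Cost of equity via CAPM: Re = 4.6% + 2.07 × 8.33% = 21.8431%.
Total capital V = 1001 + 1448 = 2449.
Equity: weight = 1001/2449 = 0.4087; cost = 21.8431%.
Debt: weight = 1448/2449 = 0.5913; after-tax cost = 7.14% × (1 − 27%) = 5.2122%.
WACC = 0.4087 × 21.8431% + 0.5913 × 5.2122% = 12.0099%.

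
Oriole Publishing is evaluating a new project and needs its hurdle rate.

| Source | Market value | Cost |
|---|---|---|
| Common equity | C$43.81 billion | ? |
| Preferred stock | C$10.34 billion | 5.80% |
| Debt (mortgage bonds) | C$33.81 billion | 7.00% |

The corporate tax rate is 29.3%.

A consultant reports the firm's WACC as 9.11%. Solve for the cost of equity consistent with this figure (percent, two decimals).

Total capital V = 43.81 + 10.34 + 33.81 = 87.96.
Equity weight = 43.81/87.96 = 0.4981.
Preferred weight = 10.34/87.96 = 0.1176.
Mortgage bonds weight = 33.81/87.96 = 0.3844.
Debt contribution = 0.3844 × 7% × (1 − 29.3%) = 1.9023%.
Preferred contribution = 0.1176 × 5.8% = 0.6818%.
Required equity contribution = 9.11% − 2.5841% = 6.5259%.
Re = 6.5259% / 0.4981 = 13.1024%.

13.10%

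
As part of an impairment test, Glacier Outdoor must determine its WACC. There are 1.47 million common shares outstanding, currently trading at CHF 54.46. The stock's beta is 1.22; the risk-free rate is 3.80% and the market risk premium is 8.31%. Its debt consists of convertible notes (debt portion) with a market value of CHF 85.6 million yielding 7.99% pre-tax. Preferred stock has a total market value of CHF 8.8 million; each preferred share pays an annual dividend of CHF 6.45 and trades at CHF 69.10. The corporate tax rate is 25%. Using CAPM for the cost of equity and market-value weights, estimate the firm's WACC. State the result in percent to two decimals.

9.81%

Cost of equity via CAPM: Re = 3.8% + 1.22 × 8.31% = 13.9382%.
Cost of preferred: Rp = 6.45 / 69.1 = 9.3343%.
Market value of equity E = 54.46 × 1.47m = 80.0562m.
Total capital V = 80.0562 + 8.8 + 85.6 = 174.4562.
Equity: weight = 80.0562/174.4562 = 0.4589; cost = 13.9382%.
Preferred: weight = 8.8/174.4562 = 0.0504; cost = 9.3343%.
Convertible notes (debt portion): weight = 85.6/174.4562 = 0.4907; after-tax cost = 7.99% × (1 − 25%) = 5.9925%.
WACC = 0.4589 × 13.9382% + 0.0504 × 9.3343% + 0.4907 × 5.9925% = 9.8073%.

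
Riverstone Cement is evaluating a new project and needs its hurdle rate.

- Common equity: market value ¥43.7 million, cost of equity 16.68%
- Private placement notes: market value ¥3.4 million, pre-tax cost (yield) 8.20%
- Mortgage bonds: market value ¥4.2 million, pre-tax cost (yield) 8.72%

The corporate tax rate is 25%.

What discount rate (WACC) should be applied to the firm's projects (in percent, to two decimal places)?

15.15%

Total capital V = 43.7 + 3.4 + 4.2 = 51.3.
Equity: weight = 43.7/51.3 = 0.8519; cost = 16.68%.
Private placement notes: weight = 3.4/51.3 = 0.0663; after-tax cost = 8.2% × (1 − 25%) = 6.1500%.
Mortgage bonds: weight = 4.2/51.3 = 0.0819; after-tax cost = 8.72% × (1 − 25%) = 6.5400%.
WACC = 0.8519 × 16.6800% + 0.0663 × 6.1500% + 0.0819 × 6.5400% = 15.1519%.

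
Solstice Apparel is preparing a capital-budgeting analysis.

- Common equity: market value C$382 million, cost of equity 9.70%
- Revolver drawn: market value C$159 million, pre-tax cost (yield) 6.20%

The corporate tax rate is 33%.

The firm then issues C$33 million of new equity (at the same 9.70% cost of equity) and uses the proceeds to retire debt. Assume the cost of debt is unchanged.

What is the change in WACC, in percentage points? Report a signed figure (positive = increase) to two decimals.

+0.34 pp

Current WACC:
Total capital V = 382 + 159 = 541.
Equity: weight = 382/541 = 0.7061; cost = 9.7%.
Revolver drawn: weight = 159/541 = 0.2939; after-tax cost = 6.2% × (1 − 33%) = 4.1540%.
WACC = 0.7061 × 9.7000% + 0.2939 × 4.1540% = 8.0700%.
After the change:
Total capital V = 415 + 126 = 541.
Equity: weight = 415/541 = 0.7671; cost = 9.7%.
Revolver drawn: weight = 126/541 = 0.2329; after-tax cost = 6.2% × (1 − 33%) = 4.1540%.
WACC = 0.7671 × 9.7000% + 0.2329 × 4.1540% = 8.4083%.
Change in WACC = 8.4083% − 8.0700% = 0.3383 pp.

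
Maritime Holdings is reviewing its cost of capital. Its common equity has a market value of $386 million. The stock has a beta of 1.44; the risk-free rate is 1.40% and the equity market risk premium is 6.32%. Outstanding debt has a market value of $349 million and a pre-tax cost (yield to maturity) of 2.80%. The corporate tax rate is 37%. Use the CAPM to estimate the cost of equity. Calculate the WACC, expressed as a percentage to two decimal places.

6.35%

Cost of equity via CAPM: Re = 1.4% + 1.44 × 6.32% = 10.5008%.
Total capital V = 386 + 349 = 735.
Equity: weight = 386/735 = 0.5252; cost = 10.5008%.
Debt: weight = 349/735 = 0.4748; after-tax cost = 2.8% × (1 − 37%) = 1.7640%.
WACC = 0.5252 × 10.5008% + 0.4748 × 1.7640% = 6.3523%.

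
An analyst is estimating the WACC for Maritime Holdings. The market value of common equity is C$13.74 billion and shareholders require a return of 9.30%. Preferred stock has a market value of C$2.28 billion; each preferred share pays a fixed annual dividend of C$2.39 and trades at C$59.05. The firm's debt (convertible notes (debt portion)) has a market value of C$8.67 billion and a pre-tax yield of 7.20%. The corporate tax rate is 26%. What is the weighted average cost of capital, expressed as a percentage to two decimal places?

Cost of preferred: Rp = 2.39 / 59.05 = 4.0474%.
Total capital V = 13.74 + 2.28 + 8.67 = 24.69.
Equity: weight = 13.74/24.69 = 0.5565; cost = 9.3%.
Preferred: weight = 2.28/24.69 = 0.0923; cost = 4.0474%.
Convertible notes (debt portion): weight = 8.67/24.69 = 0.3512; after-tax cost = 7.2% × (1 − 26%) = 5.3280%.
WACC = 0.5565 × 9.3000% + 0.0923 × 4.0474% + 0.3512 × 5.3280% = 7.4202%.

7.42%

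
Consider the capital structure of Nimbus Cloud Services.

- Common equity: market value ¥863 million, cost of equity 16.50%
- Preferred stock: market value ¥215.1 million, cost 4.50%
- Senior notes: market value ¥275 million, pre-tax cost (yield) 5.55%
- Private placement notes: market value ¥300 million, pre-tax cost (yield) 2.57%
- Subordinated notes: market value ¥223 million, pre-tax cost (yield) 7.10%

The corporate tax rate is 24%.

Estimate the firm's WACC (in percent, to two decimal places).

9.68%

Total capital V = 863 + 215.1 + 275 + 300 + 223 = 1876.1.
Equity: weight = 863/1876.1 = 0.4600; cost = 16.5%.
Preferred: weight = 215.1/1876.1 = 0.1147; cost = 4.5%.
Senior notes: weight = 275/1876.1 = 0.1466; after-tax cost = 5.55% × (1 − 24%) = 4.2180%.
Private placement notes: weight = 300/1876.1 = 0.1599; after-tax cost = 2.57% × (1 − 24%) = 1.9532%.
Subordinated notes: weight = 223/1876.1 = 0.1189; after-tax cost = 7.1% × (1 − 24%) = 5.3960%.
WACC = 0.4600 × 16.5000% + 0.1147 × 4.5000% + 0.1466 × 4.2180% + 0.1599 × 1.9532% + 0.1189 × 5.3960% = 9.6779%.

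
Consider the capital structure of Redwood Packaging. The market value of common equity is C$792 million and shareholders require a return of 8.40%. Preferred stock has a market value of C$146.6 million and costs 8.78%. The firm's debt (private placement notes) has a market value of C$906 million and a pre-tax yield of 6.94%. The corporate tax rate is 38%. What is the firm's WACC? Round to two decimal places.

Total capital V = 792 + 146.6 + 906 = 1844.6.
Equity: weight = 792/1844.6 = 0.4294; cost = 8.4%.
Preferred: weight = 146.6/1844.6 = 0.0795; cost = 8.78%.
Private placement notes: weight = 906/1844.6 = 0.4912; after-tax cost = 6.94% × (1 − 38%) = 4.3028%.
WACC = 0.4294 × 8.4000% + 0.0795 × 8.7800% + 0.4912 × 4.3028% = 6.4178%.

6.42%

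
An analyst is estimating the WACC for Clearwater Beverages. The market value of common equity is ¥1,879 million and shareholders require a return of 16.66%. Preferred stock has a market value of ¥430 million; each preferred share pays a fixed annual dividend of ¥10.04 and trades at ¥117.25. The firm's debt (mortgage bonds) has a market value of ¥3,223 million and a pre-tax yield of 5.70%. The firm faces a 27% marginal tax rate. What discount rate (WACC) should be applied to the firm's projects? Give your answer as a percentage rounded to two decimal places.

Cost of preferred: Rp = 10.04 / 117.25 = 8.5629%.
Total capital V = 1879 + 430 + 3223 = 5532.
Equity: weight = 1879/5532 = 0.3397; cost = 16.66%.
Preferred: weight = 430/5532 = 0.0777; cost = 8.5629%.
Mortgage bonds: weight = 3223/5532 = 0.5826; after-tax cost = 5.7% × (1 − 27%) = 4.1610%.
WACC = 0.3397 × 16.6600% + 0.0777 × 8.5629% + 0.5826 × 4.1610% = 8.7486%.

8.75%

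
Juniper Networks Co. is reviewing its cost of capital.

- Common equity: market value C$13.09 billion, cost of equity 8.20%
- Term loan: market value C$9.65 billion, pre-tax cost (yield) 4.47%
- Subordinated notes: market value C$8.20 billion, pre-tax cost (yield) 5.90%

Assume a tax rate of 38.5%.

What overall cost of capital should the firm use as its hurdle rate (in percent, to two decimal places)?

Total capital V = 13.09 + 9.65 + 8.2 = 30.94.
Equity: weight = 13.09/30.94 = 0.4231; cost = 8.2%.
Term loan: weight = 9.65/30.94 = 0.3119; after-tax cost = 4.47% × (1 − 38.5%) = 2.7490%.
Subordinated notes: weight = 8.2/30.94 = 0.2650; after-tax cost = 5.9% × (1 − 38.5%) = 3.6285%.
WACC = 0.4231 × 8.2000% + 0.3119 × 2.7490% + 0.2650 × 3.6285% = 5.2883%.

5.29%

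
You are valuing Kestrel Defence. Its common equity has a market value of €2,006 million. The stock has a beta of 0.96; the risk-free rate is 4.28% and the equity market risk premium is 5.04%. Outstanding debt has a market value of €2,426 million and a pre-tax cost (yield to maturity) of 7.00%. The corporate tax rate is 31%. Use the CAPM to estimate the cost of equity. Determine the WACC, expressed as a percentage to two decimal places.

Cost of equity via CAPM: Re = 4.28% + 0.96 × 5.04% = 9.1184%.
Total capital V = 2006 + 2426 = 4432.
Equity: weight = 2006/4432 = 0.4526; cost = 9.1184%.
Debt: weight = 2426/4432 = 0.5474; after-tax cost = 7% × (1 − 31%) = 4.8300%.
WACC = 0.4526 × 9.1184% + 0.5474 × 4.8300% = 6.7710%.

6.77%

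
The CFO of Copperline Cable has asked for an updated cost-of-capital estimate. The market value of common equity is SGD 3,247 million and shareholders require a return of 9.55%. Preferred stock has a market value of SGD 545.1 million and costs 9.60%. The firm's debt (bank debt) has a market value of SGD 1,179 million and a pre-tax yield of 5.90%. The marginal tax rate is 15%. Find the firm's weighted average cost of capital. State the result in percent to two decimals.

Total capital V = 3247 + 545.1 + 1179 = 4971.1.
Equity: weight = 3247/4971.1 = 0.6532; cost = 9.55%.
Preferred: weight = 545.1/4971.1 = 0.1097; cost = 9.6%.
Bank debt: weight = 1179/4971.1 = 0.2372; after-tax cost = 5.9% × (1 − 15%) = 5.0150%.
WACC = 0.6532 × 9.5500% + 0.1097 × 9.6000% + 0.2372 × 5.0150% = 8.4799%.

8.48%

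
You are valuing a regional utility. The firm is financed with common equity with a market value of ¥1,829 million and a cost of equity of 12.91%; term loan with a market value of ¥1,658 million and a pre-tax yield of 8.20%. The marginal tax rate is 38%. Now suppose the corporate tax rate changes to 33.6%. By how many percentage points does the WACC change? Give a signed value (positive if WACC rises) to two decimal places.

Current WACC:
Total capital V = 1829 + 1658 = 3487.
Equity: weight = 1829/3487 = 0.5245; cost = 12.91%.
Term loan: weight = 1658/3487 = 0.4755; after-tax cost = 8.2% × (1 − 38%) = 5.0840%.
WACC = 0.5245 × 12.9100% + 0.4755 × 5.0840% = 9.1889%.
After the change:
Total capital V = 1829 + 1658 = 3487.
Equity: weight = 1829/3487 = 0.5245; cost = 12.91%.
Term loan: weight = 1658/3487 = 0.4755; after-tax cost = 8.2% × (1 − 33.6%) = 5.4448%.
WACC = 0.5245 × 12.9100% + 0.4755 × 5.4448% = 9.3604%.
Change in WACC = 9.3604% − 9.1889% = 0.1716 pp.

+0.17 pp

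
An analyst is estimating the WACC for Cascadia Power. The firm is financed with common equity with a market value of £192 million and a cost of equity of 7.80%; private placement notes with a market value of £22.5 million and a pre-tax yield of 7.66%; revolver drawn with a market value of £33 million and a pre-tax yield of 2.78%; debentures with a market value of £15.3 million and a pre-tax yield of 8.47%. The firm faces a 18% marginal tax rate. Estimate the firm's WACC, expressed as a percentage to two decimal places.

Total capital V = 192 + 22.5 + 33 + 15.3 = 262.8.
Equity: weight = 192/262.8 = 0.7306; cost = 7.8%.
Private placement notes: weight = 22.5/262.8 = 0.0856; after-tax cost = 7.66% × (1 − 18%) = 6.2812%.
Revolver drawn: weight = 33/262.8 = 0.1256; after-tax cost = 2.78% × (1 − 18%) = 2.2796%.
Debentures: weight = 15.3/262.8 = 0.0582; after-tax cost = 8.47% × (1 − 18%) = 6.9454%.
WACC = 0.7306 × 7.8000% + 0.0856 × 6.2812% + 0.1256 × 2.2796% + 0.0582 × 6.9454% = 6.9270%.

6.93%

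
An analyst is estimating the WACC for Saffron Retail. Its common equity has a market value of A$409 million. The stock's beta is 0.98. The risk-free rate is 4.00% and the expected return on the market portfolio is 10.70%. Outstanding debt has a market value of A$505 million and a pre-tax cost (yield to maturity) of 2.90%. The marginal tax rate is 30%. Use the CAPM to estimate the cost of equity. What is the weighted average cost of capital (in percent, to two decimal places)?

5.85%

Market risk premium = 10.7% − 4.0% = 6.7%.
Cost of equity via CAPM: Re = 4.0% + 0.98 × 6.7% = 10.5660%.
Total capital V = 409 + 505 = 914.
Equity: weight = 409/914 = 0.4475; cost = 10.566%.
Debt: weight = 505/914 = 0.5525; after-tax cost = 2.9% × (1 − 30%) = 2.0300%.
WACC = 0.4475 × 10.5660% + 0.5525 × 2.0300% = 5.8497%.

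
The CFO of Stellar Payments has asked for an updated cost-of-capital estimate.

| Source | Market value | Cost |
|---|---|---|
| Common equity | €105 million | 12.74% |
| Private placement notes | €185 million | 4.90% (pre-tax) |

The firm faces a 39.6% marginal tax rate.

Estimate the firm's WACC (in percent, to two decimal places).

Total capital V = 105 + 185 = 290.
Equity: weight = 105/290 = 0.3621; cost = 12.74%.
Private placement notes: weight = 185/290 = 0.6379; after-tax cost = 4.9% × (1 − 39.6%) = 2.9596%.
WACC = 0.3621 × 12.7400% + 0.6379 × 2.9596% = 6.5008%.

6.50%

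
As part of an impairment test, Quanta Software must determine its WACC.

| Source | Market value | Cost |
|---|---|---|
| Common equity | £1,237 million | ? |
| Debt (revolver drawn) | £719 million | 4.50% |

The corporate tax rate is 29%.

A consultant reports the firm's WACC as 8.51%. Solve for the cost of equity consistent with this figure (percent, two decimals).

Total capital V = 1237 + 719 = 1956.
Equity weight = 1237/1956 = 0.6324.
Revolver drawn weight = 719/1956 = 0.3676.
Debt contribution = 0.3676 × 4.5% × (1 − 29%) = 1.1744%.
Required equity contribution = 8.51% − 1.1744% = 7.3356%.
Re = 7.3356% / 0.6324 = 11.5993%.

11.60%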